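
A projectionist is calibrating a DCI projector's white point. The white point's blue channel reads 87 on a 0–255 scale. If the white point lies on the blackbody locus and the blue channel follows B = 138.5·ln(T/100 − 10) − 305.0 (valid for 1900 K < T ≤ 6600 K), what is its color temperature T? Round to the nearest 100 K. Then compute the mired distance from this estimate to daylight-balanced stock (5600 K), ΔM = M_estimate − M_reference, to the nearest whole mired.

ln(t − 10) = (87 + 305.0) / 138.5 = 2.8303.
t − 10 = e^2.8303 = 16.951, so t = 26.951.
T = 100·t = 2695 K → 2700 K to the nearest 100 K.
M_estimate = 10⁶/2700 = 370.37; M_reference = 10⁶/5600 = 178.57.
ΔM = 370.37 − 178.57 = 191.80 → +192 mireds.

+192 mireds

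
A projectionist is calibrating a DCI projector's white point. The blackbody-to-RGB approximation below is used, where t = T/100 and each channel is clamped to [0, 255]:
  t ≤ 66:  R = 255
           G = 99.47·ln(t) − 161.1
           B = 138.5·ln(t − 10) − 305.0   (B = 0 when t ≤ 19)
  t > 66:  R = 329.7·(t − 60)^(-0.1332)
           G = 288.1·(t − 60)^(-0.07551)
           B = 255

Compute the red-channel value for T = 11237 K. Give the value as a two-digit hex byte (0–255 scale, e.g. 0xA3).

0xC3

t = 11237/100 = 112.37; the t > 66 branch applies.
R = 329.7·(112.37 − 60)^(-0.1332) = 329.7·52.37^(-0.1332) = 329.7·0.59023 = 194.597.
Rounded: 195; in hex, 0xC3.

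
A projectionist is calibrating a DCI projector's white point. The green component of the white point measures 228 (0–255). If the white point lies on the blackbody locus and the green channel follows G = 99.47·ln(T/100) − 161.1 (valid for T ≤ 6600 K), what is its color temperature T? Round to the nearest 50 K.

ln t = (228 + 161.1) / 99.47 = 3.9117.
t = e^3.9117 = 49.985.
T = 100·t = 4999 K → 5000 K to the nearest 50 K.

5000 K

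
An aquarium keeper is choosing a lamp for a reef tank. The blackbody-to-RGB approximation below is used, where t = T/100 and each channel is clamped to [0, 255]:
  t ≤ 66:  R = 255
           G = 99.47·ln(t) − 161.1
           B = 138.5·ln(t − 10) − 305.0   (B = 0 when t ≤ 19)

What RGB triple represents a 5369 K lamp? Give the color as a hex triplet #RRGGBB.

#FFEBDA

t = 5369/100 = 53.69; the t ≤ 66 branch applies.
R = 255 by definition for t ≤ 66.
G = 99.47·ln 53.69 − 161.1 = 99.47·3.9832 − 161.1 = 235.112.
B = 138.5·ln(53.69 − 10) − 305.0 = 138.5·ln 43.69 − 305.0 = 138.5·3.7771 − 305.0 = 218.131.
Rounded: (255, 235, 218).
In hex: #FFEBDA.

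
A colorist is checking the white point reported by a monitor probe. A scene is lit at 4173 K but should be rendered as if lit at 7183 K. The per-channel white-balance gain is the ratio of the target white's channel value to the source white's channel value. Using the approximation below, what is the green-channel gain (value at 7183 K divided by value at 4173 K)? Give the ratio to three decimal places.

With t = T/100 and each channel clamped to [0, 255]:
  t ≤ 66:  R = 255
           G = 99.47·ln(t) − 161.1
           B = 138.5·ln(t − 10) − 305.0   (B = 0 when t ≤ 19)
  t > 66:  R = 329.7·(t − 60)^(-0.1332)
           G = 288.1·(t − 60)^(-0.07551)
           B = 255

At 4173 K (t = 41.73):
  G = 99.47·ln 41.73 − 161.1 = 99.47·3.7312 − 161.1 = 210.044.
At 7183 K (t = 71.83):
  G = 288.1·(71.83 − 60)^(-0.07551) = 288.1·11.83^(-0.07551) = 288.1·0.82981 = 239.068.
Gain = 239.068 / 210.044 = 1.1382 → 1.138.

1.138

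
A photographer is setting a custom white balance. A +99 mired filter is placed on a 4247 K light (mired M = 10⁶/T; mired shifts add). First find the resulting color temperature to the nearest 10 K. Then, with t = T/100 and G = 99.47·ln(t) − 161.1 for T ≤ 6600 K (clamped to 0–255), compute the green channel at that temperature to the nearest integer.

M_in = 10⁶/4247 = 235.46; M_out = 235.46 + (+99) = 334.46.
T_out = 10⁶/334.46 = 2989.9 K → 2990 K; t = 29.9.
G = 99.47·ln 29.9 − 161.1 = 99.47·3.3979 − 161.1 = 176.885.
Rounded: 177.

177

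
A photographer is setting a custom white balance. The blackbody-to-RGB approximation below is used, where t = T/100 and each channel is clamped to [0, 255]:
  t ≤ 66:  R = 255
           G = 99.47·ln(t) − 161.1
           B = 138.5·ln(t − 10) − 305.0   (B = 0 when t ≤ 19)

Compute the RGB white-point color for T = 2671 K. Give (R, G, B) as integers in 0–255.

(255, 166, 85)

t = 2671/100 = 26.71; the t ≤ 66 branch applies.
R = 255 by definition for t ≤ 66.
G = 99.47·ln 26.71 − 161.1 = 99.47·3.2850 − 161.1 = 165.663.
B = 138.5·ln(26.71 − 10) − 305.0 = 138.5·ln 16.71 − 305.0 = 138.5·2.8160 − 305.0 = 85.017.
Rounded: (255, 166, 85).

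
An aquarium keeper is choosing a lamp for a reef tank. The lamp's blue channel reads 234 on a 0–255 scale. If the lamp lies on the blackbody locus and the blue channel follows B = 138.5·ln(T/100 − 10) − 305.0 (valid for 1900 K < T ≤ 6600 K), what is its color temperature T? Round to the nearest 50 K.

ln(t − 10) = (234 + 305.0) / 138.5 = 3.8917.
t − 10 = e^3.8917 = 48.994, so t = 58.994.
T = 100·t = 5899 K → 5900 K to the nearest 50 K.

5900 K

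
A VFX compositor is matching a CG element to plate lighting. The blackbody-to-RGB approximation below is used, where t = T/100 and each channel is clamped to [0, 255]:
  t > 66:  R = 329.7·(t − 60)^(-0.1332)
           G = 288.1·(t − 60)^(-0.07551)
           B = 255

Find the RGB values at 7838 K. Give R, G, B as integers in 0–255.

t = 7838/100 = 78.38; the t > 66 branch applies.
R = 329.7·(78.38 − 60)^(-0.1332) = 329.7·18.38^(-0.1332) = 329.7·0.67856 = 223.722.
G = 288.1·(78.38 − 60)^(-0.07551) = 288.1·18.38^(-0.07551) = 288.1·0.80266 = 231.245.
B = 255 by definition for t > 66.
Rounded: (224, 231, 255).

R=224, G=231, B=255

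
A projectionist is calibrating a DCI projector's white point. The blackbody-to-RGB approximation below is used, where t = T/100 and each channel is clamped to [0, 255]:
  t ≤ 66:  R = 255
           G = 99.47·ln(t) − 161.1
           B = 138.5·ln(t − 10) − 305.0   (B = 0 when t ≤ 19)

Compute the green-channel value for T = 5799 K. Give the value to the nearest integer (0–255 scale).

t = 5799/100 = 57.99; the t ≤ 66 branch applies.
G = 99.47·ln 57.99 − 161.1 = 99.47·4.0603 − 161.1 = 242.775.
Rounded: 243.

243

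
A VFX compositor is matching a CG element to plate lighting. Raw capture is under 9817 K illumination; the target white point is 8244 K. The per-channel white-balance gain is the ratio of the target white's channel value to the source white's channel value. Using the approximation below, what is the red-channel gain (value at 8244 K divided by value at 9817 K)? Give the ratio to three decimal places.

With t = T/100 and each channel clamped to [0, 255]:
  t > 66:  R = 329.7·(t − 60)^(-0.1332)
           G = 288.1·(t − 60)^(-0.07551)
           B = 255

1.073

At 9817 K (t = 98.17):
  R = 329.7·(98.17 − 60)^(-0.1332) = 329.7·38.17^(-0.1332) = 329.7·0.61562 = 202.971.
At 8244 K (t = 82.44):
  R = 329.7·(82.44 − 60)^(-0.1332) = 329.7·22.44^(-0.1332) = 329.7·0.66076 = 217.853.
Gain = 217.853 / 202.971 = 1.0733 → 1.073.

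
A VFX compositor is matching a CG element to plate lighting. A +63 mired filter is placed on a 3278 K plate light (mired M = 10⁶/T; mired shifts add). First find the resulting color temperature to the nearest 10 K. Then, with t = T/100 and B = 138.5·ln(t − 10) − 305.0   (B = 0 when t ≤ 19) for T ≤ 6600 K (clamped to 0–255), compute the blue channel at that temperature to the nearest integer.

89

M_in = 10⁶/3278 = 305.06; M_out = 305.06 + (+63) = 368.06.
T_out = 10⁶/368.06 = 2716.9 K → 2720 K; t = 27.2.
B = 138.5·ln(27.2 − 10) − 305.0 = 138.5·ln 17.2 − 305.0 = 138.5·2.8449 − 305.0 = 89.020.
Rounded: 89.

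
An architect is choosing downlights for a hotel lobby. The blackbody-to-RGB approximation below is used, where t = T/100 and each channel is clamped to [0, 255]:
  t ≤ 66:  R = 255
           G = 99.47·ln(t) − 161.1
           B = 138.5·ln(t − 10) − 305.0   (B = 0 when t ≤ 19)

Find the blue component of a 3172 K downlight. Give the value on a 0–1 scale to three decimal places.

t = 3172/100 = 31.72; the t ≤ 66 branch applies.
B = 138.5·ln(31.72 − 10) − 305.0 = 138.5·ln 21.72 − 305.0 = 138.5·3.0782 − 305.0 = 121.335.
On a 0–1 scale: 121.335/255 = 0.4758 → 0.476.

0.476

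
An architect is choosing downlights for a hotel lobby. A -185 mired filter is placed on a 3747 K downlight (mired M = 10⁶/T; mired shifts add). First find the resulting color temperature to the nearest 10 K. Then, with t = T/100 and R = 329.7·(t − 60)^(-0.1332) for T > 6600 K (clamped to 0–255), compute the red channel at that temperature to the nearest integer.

M_in = 10⁶/3747 = 266.88; M_out = 266.88 + (-185) = 81.88.
T_out = 10⁶/81.88 = 12213.0 K → 12210 K; t = 122.1.
R = 329.7·(122.1 − 60)^(-0.1332) = 329.7·62.1^(-0.1332) = 329.7·0.57698 = 190.230.
Rounded: 190.

190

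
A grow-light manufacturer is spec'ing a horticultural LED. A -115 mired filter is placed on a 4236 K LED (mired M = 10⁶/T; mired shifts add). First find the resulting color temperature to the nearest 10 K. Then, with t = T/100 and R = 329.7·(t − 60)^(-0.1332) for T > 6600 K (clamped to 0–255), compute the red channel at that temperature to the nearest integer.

218

M_in = 10⁶/4236 = 236.07; M_out = 236.07 + (-115) = 121.07.
T_out = 10⁶/121.07 = 8259.6 K → 8260 K; t = 82.6.
R = 329.7·(82.6 − 60)^(-0.1332) = 329.7·22.6^(-0.1332) = 329.7·0.66013 = 217.647.
Rounded: 218.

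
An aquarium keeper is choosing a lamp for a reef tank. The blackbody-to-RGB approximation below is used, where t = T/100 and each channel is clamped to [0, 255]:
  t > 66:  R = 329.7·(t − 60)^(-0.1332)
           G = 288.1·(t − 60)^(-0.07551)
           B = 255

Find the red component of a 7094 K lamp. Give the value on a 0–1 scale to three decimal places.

t = 7094/100 = 70.94; the t > 66 branch applies.
R = 329.7·(70.94 − 60)^(-0.1332) = 329.7·10.94^(-0.1332) = 329.7·0.72711 = 239.730.
On a 0–1 scale: 239.730/255 = 0.9401 → 0.940.

0.940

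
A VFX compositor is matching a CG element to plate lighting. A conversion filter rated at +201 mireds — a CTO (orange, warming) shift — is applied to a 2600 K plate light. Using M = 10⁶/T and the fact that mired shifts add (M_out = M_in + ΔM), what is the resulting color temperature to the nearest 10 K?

1710 K

M_in = 10⁶/2600 = 384.62 mireds.
M_out = 384.62 + (+201) = 585.62 mireds.
T_out = 10⁶/585.62 = 1707.6 K → 1710 K.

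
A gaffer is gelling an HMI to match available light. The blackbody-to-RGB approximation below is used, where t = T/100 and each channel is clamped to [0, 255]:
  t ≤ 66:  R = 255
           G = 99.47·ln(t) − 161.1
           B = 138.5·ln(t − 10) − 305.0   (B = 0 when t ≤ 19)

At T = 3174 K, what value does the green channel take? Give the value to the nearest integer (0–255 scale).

183

t = 3174/100 = 31.74; the t ≤ 66 branch applies.
G = 99.47·ln 31.74 − 161.1 = 99.47·3.4576 − 161.1 = 182.825.
Rounded: 183.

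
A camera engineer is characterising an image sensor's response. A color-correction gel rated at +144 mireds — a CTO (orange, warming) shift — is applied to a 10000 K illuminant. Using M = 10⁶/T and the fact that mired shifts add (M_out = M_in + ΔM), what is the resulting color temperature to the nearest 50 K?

M_in = 10⁶/10000 = 100.00 mireds.
M_out = 100.00 + (+144) = 244.00 mireds.
T_out = 10⁶/244.00 = 4098.4 K → 4100 K.

4100 K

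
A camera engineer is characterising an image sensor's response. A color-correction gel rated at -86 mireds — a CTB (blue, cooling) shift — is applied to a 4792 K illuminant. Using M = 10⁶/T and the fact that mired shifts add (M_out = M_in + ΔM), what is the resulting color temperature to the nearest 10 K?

M_in = 10⁶/4792 = 208.68 mireds.
M_out = 208.68 + (-86) = 122.68 mireds.
T_out = 10⁶/122.68 = 8151.2 K → 8150 K.

8150 K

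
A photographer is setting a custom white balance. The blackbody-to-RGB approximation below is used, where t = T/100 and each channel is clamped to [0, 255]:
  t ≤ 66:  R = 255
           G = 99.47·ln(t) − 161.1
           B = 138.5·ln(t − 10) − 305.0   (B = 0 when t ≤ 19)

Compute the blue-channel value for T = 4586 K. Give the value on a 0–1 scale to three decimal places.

t = 4586/100 = 45.86; the t ≤ 66 branch applies.
B = 138.5·ln(45.86 − 10) − 305.0 = 138.5·ln 35.86 − 305.0 = 138.5·3.5796 − 305.0 = 190.778.
On a 0–1 scale: 190.778/255 = 0.7481 → 0.748.

0.748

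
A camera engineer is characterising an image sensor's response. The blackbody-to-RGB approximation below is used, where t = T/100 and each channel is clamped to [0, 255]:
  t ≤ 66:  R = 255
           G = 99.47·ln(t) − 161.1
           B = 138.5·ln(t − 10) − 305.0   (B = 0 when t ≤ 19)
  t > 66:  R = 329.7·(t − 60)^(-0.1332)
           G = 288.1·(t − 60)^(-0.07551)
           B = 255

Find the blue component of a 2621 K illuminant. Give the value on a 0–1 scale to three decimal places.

0.317

t = 2621/100 = 26.21; the t ≤ 66 branch applies.
B = 138.5·ln(26.21 − 10) − 305.0 = 138.5·ln 16.21 − 305.0 = 138.5·2.7856 − 305.0 = 80.810.
On a 0–1 scale: 80.810/255 = 0.3169 → 0.317.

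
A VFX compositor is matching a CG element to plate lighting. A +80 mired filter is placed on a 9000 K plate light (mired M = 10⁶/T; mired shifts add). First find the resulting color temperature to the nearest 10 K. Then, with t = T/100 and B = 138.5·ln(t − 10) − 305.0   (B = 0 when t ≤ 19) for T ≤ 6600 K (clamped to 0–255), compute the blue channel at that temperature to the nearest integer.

M_in = 10⁶/9000 = 111.11; M_out = 111.11 + (+80) = 191.11.
T_out = 10⁶/191.11 = 5232.6 K → 5230 K; t = 52.3.
B = 138.5·ln(52.3 − 10) − 305.0 = 138.5·ln 42.3 − 305.0 = 138.5·3.7448 − 305.0 = 213.653.
Rounded: 214.

214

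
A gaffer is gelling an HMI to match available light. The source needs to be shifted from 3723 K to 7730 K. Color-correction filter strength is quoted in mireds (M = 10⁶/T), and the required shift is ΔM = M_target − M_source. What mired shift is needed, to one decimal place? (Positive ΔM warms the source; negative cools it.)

M_source = 10⁶/3723 = 268.601; M_target = 10⁶/7730 = 129.366.
ΔM = 129.366 − 268.601 = -139.234 → -139.2 mireds, a cooling shift.

-139.2 mireds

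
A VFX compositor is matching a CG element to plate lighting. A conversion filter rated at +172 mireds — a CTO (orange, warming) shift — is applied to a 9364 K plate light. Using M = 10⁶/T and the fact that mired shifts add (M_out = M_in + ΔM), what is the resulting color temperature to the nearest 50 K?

M_in = 10⁶/9364 = 106.79 mireds.
M_out = 106.79 + (+172) = 278.79 mireds.
T_out = 10⁶/278.79 = 3586.9 K → 3600 K.

3600 K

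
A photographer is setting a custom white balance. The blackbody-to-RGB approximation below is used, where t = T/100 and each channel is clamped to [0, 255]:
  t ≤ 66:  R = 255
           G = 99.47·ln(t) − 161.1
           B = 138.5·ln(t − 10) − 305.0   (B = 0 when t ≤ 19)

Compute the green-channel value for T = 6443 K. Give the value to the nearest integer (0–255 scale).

253

t = 6443/100 = 64.43; the t ≤ 66 branch applies.
G = 99.47·ln 64.43 − 161.1 = 99.47·4.1656 − 161.1 = 253.250.
Rounded: 253.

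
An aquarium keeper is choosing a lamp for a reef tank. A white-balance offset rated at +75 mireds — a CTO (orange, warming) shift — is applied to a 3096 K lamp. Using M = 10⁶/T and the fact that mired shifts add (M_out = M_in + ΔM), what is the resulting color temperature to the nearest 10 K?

M_in = 10⁶/3096 = 323.00 mireds.
M_out = 323.00 + (+75) = 398.00 mireds.
T_out = 10⁶/398.00 = 2512.6 K → 2510 K.

2510 K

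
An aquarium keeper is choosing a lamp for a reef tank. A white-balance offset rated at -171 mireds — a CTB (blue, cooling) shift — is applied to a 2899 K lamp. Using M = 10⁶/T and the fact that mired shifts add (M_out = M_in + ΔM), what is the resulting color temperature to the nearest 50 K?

M_in = 10⁶/2899 = 344.95 mireds.
M_out = 344.95 + (-171) = 173.95 mireds.
T_out = 10⁶/173.95 = 5748.9 K → 5750 K.

5750 K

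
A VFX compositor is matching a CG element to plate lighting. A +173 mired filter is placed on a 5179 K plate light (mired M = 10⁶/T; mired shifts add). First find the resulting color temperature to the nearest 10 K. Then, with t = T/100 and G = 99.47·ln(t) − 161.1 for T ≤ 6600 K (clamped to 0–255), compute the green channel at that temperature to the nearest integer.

M_in = 10⁶/5179 = 193.09; M_out = 193.09 + (+173) = 366.09.
T_out = 10⁶/366.09 = 2731.6 K → 2730 K; t = 27.3.
G = 99.47·ln 27.3 − 161.1 = 99.47·3.3069 − 161.1 = 167.836.
Rounded: 168.

168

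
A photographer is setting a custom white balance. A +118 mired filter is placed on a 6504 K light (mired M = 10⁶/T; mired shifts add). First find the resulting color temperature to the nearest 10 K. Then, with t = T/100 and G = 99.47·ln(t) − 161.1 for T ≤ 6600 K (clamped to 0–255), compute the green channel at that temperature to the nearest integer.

M_in = 10⁶/6504 = 153.75; M_out = 153.75 + (+118) = 271.75.
T_out = 10⁶/271.75 = 3679.8 K → 3680 K; t = 36.8.
G = 99.47·ln 36.8 − 161.1 = 99.47·3.6055 − 161.1 = 197.539.
Rounded: 198.

198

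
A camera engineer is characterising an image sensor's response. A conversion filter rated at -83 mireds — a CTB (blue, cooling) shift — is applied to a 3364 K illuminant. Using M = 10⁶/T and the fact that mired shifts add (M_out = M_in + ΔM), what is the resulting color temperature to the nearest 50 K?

M_in = 10⁶/3364 = 297.27 mireds.
M_out = 297.27 + (-83) = 214.27 mireds.
T_out = 10⁶/214.27 = 4667.1 K → 4650 K.

4650 K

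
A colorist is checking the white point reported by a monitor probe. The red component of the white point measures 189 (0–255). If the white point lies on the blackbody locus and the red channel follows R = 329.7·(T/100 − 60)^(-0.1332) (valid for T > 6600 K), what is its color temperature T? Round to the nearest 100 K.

12500 K

(t − 60)^(-0.1332) = 189/329.7 = 0.57325.
t − 60 = 0.57325^(1/-0.1332) = 0.57325^(-7.508) = 65.199, so t = 125.199.
T = 100·t = 12520 K → 12500 K to the nearest 100 K.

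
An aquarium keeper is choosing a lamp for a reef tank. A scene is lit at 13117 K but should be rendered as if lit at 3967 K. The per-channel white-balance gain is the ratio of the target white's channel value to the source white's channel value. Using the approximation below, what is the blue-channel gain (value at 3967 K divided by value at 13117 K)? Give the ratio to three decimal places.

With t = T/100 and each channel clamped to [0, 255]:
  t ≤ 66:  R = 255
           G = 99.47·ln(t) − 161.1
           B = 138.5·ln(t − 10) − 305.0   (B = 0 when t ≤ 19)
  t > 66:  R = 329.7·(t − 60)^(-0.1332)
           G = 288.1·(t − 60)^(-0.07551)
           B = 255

At 13117 K (t = 131.17):
  B = 255 by definition for t > 66.
At 3967 K (t = 39.67):
  B = 138.5·ln(39.67 − 10) − 305.0 = 138.5·ln 29.67 − 305.0 = 138.5·3.3901 − 305.0 = 164.534.
Gain = 164.534 / 255.000 = 0.6452 → 0.645.

0.645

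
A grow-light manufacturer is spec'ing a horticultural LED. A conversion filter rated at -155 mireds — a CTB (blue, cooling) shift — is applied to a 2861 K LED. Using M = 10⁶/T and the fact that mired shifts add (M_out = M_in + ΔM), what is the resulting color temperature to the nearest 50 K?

M_in = 10⁶/2861 = 349.53 mireds.
M_out = 349.53 + (-155) = 194.53 mireds.
T_out = 10⁶/194.53 = 5140.6 K → 5150 K.

5150 K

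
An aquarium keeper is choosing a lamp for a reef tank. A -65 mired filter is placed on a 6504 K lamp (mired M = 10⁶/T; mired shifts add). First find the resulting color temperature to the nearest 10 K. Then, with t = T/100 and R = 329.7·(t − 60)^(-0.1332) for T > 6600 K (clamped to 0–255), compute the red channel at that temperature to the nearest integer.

194

M_in = 10⁶/6504 = 153.75; M_out = 153.75 + (-65) = 88.75.
T_out = 10⁶/88.75 = 11267.4 K → 11270 K; t = 112.7.
R = 329.7·(112.7 − 60)^(-0.1332) = 329.7·52.7^(-0.1332) = 329.7·0.58973 = 194.435.
Rounded: 194.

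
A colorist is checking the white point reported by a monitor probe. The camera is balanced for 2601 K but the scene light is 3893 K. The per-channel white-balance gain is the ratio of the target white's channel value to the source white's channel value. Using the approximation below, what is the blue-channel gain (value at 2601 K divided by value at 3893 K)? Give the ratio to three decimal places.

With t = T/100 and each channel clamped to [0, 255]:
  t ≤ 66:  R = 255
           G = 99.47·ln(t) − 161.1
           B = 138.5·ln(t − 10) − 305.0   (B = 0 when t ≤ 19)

0.491

At 3893 K (t = 38.93):
  B = 138.5·ln(38.93 − 10) − 305.0 = 138.5·ln 28.93 − 305.0 = 138.5·3.3649 − 305.0 = 161.036.
At 2601 K (t = 26.01):
  B = 138.5·ln(26.01 − 10) − 305.0 = 138.5·ln 16.01 − 305.0 = 138.5·2.7732 − 305.0 = 79.090.
Gain = 79.090 / 161.036 = 0.4911 → 0.491.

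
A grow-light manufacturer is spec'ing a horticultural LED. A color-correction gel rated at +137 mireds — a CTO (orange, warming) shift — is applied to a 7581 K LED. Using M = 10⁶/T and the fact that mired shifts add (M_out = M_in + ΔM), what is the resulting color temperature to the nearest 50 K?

M_in = 10⁶/7581 = 131.91 mireds.
M_out = 131.91 + (+137) = 268.91 mireds.
T_out = 10⁶/268.91 = 3718.7 K → 3700 K.

3700 K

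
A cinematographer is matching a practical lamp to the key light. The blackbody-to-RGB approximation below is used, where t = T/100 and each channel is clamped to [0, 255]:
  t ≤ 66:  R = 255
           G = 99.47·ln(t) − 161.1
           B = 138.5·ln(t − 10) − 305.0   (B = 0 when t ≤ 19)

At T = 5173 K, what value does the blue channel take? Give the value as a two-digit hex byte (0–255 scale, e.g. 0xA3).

0xD4

t = 5173/100 = 51.73; the t ≤ 66 branch applies.
B = 138.5·ln(51.73 − 10) − 305.0 = 138.5·ln 41.73 − 305.0 = 138.5·3.7312 − 305.0 = 211.774.
Rounded: 212; in hex, 0xD4.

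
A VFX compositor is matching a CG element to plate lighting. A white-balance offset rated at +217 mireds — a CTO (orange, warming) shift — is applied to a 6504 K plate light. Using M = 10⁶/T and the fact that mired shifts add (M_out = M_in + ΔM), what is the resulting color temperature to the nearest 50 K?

M_in = 10⁶/6504 = 153.75 mireds.
M_out = 153.75 + (+217) = 370.75 mireds.
T_out = 10⁶/370.75 = 2697.2 K → 2700 K.

2700 K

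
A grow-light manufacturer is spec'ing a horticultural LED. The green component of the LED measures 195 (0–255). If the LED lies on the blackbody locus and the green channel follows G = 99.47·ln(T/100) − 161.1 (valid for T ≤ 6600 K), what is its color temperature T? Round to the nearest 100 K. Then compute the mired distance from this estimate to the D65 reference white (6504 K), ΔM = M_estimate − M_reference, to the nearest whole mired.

+124 mireds

ln t = (195 + 161.1) / 99.47 = 3.5800.
t = e^3.5800 = 35.873.
T = 100·t = 3587 K → 3600 K to the nearest 100 K.
M_estimate = 10⁶/3600 = 277.78; M_reference = 10⁶/6504 = 153.75.
ΔM = 277.78 − 153.75 = 124.03 → +124 mireds.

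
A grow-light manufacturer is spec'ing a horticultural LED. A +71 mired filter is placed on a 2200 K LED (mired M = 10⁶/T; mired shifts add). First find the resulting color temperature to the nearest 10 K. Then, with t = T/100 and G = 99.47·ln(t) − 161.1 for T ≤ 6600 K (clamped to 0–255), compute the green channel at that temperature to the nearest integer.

132

M_in = 10⁶/2200 = 454.55; M_out = 454.55 + (+71) = 525.55.
T_out = 10⁶/525.55 = 1902.8 K → 1900 K; t = 19.
G = 99.47·ln 19 − 161.1 = 99.47·2.9444 − 161.1 = 131.783.
Rounded: 132.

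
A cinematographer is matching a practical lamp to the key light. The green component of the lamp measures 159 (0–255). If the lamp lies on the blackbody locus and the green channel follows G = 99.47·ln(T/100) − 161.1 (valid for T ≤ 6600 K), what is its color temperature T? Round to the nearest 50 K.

2500 K

ln t = (159 + 161.1) / 99.47 = 3.2181.
t = e^3.2181 = 24.980.
T = 100·t = 2498 K → 2500 K to the nearest 50 K.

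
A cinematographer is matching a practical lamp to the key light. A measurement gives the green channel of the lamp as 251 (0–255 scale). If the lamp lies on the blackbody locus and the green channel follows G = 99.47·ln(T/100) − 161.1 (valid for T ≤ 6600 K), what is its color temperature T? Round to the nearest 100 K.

6300 K

ln t = (251 + 161.1) / 99.47 = 4.1430.
t = e^4.1430 = 62.989.
T = 100·t = 6299 K → 6300 K to the nearest 100 K.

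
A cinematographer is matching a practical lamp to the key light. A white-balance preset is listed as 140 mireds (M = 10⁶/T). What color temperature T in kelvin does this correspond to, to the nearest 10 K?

7140 K

T = 10⁶ / 140 = 7142.86 K → 7140 K.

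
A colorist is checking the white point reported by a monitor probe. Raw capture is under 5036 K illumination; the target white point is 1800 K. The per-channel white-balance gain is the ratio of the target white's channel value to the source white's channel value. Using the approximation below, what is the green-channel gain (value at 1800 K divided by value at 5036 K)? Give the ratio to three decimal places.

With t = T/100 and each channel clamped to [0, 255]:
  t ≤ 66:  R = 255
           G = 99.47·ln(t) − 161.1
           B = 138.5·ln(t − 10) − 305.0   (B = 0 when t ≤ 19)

0.553

At 5036 K (t = 50.36):
  G = 99.47·ln 50.36 − 161.1 = 99.47·3.9192 − 161.1 = 228.743.
At 1800 K (t = 18):
  G = 99.47·ln 18 − 161.1 = 99.47·2.8904 − 161.1 = 126.405.
Gain = 126.405 / 228.743 = 0.5526 → 0.553.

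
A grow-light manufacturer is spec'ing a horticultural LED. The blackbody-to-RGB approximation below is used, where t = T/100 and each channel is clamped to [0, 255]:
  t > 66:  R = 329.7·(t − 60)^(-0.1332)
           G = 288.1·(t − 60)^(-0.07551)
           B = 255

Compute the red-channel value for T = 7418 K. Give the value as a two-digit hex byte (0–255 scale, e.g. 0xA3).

0xE8

t = 7418/100 = 74.18; the t > 66 branch applies.
R = 329.7·(74.18 − 60)^(-0.1332) = 329.7·14.18^(-0.1332) = 329.7·0.70242 = 231.588.
Rounded: 232; in hex, 0xE8.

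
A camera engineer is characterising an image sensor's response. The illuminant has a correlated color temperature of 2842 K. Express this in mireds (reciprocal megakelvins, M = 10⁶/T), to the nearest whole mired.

352 mireds

M = 10⁶ / 2842 = 351.865 → 352 mireds.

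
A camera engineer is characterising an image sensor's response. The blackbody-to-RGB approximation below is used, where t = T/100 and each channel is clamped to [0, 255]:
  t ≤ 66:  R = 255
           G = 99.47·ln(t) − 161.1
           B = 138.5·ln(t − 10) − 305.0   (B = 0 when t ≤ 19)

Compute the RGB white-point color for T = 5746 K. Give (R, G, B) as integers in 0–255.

(255, 242, 230)

t = 5746/100 = 57.46; the t ≤ 66 branch applies.
R = 255 by definition for t ≤ 66.
G = 99.47·ln 57.46 − 161.1 = 99.47·4.0511 − 161.1 = 241.862.
B = 138.5·ln(57.46 − 10) − 305.0 = 138.5·ln 47.46 − 305.0 = 138.5·3.8599 − 305.0 = 229.594.
Rounded: (255, 242, 230).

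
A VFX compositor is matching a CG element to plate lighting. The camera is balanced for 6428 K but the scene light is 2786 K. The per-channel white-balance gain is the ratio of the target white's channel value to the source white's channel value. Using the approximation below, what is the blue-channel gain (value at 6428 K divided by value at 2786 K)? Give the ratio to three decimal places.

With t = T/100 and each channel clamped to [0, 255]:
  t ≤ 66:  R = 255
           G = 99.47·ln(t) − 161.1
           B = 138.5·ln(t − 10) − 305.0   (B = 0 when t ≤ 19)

2.634

At 2786 K (t = 27.86):
  B = 138.5·ln(27.86 − 10) − 305.0 = 138.5·ln 17.86 − 305.0 = 138.5·2.8826 − 305.0 = 94.235.
At 6428 K (t = 64.28):
  B = 138.5·ln(64.28 − 10) − 305.0 = 138.5·ln 54.28 − 305.0 = 138.5·3.9942 − 305.0 = 248.191.
Gain = 248.191 / 94.235 = 2.6337 → 2.634.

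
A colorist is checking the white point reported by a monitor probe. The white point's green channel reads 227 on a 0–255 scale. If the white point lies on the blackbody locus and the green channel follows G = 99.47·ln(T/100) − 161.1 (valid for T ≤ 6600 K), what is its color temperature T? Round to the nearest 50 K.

ln t = (227 + 161.1) / 99.47 = 3.9017.
t = e^3.9017 = 49.485.
T = 100·t = 4949 K → 4950 K to the nearest 50 K.

4950 K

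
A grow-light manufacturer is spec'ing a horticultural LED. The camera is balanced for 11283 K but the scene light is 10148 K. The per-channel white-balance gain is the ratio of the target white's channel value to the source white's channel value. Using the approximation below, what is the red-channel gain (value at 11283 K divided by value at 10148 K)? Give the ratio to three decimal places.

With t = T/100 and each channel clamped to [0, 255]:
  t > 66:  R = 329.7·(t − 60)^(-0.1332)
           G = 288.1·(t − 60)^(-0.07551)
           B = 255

At 10148 K (t = 101.48):
  R = 329.7·(101.48 − 60)^(-0.1332) = 329.7·41.48^(-0.1332) = 329.7·0.60884 = 200.735.
At 11283 K (t = 112.83):
  R = 329.7·(112.83 − 60)^(-0.1332) = 329.7·52.83^(-0.1332) = 329.7·0.58954 = 194.371.
Gain = 194.371 / 200.735 = 0.9683 → 0.968.

0.968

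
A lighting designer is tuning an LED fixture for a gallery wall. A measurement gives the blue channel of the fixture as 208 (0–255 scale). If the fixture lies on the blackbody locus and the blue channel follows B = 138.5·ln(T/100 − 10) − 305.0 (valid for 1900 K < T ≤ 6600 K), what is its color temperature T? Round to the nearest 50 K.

ln(t − 10) = (208 + 305.0) / 138.5 = 3.7040.
t − 10 = e^3.7040 = 40.608, so t = 50.608.
T = 100·t = 5061 K → 5050 K to the nearest 50 K.

5050 K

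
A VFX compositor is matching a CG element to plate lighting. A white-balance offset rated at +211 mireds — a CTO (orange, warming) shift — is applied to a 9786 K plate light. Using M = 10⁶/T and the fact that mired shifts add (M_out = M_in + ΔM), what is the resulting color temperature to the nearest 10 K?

3190 K

M_in = 10⁶/9786 = 102.19 mireds.
M_out = 102.19 + (+211) = 313.19 mireds.
T_out = 10⁶/313.19 = 3193.0 K → 3190 K.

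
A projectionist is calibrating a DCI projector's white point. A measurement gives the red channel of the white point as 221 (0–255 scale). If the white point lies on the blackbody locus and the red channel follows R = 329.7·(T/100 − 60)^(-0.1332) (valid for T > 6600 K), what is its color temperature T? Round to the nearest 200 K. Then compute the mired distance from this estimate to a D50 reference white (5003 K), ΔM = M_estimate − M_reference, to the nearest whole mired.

-75 mireds

(t − 60)^(-0.1332) = 221/329.7 = 0.67031.
t − 60 = 0.67031^(1/-0.1332) = 0.67031^(-7.508) = 20.149, so t = 80.149.
T = 100·t = 8015 K → 8000 K to the nearest 200 K.
M_estimate = 10⁶/8000 = 125.00; M_reference = 10⁶/5003 = 199.88.
ΔM = 125.00 − 199.88 = -74.88 → -75 mireds.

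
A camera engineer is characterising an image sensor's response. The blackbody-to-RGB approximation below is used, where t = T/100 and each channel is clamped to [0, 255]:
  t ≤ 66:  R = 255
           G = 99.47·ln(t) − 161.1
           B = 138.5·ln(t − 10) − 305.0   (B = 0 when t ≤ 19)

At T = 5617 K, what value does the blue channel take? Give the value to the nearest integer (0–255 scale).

t = 5617/100 = 56.17; the t ≤ 66 branch applies.
B = 138.5·ln(56.17 − 10) − 305.0 = 138.5·ln 46.17 − 305.0 = 138.5·3.8323 − 305.0 = 225.778.
Rounded: 226.

226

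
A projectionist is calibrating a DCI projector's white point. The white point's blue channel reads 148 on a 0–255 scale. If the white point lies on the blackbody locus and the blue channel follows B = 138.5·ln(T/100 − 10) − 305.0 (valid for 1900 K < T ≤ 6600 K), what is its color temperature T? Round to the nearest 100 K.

ln(t − 10) = (148 + 305.0) / 138.5 = 3.2708.
t − 10 = e^3.2708 = 26.331, so t = 36.331.
T = 100·t = 3633 K → 3600 K to the nearest 100 K.

3600 K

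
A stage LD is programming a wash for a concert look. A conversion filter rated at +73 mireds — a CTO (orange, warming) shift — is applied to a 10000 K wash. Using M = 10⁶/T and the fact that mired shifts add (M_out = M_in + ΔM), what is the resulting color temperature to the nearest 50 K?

5800 K

M_in = 10⁶/10000 = 100.00 mireds.
M_out = 100.00 + (+73) = 173.00 mireds.
T_out = 10⁶/173.00 = 5780.3 K → 5800 K.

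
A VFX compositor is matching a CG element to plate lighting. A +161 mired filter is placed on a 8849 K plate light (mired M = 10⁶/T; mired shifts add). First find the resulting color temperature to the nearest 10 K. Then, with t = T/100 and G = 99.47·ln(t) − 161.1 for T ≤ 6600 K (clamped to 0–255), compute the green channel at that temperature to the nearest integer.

197

M_in = 10⁶/8849 = 113.01; M_out = 113.01 + (+161) = 274.01.
T_out = 10⁶/274.01 = 3649.5 K → 3650 K; t = 36.5.
G = 99.47·ln 36.5 − 161.1 = 99.47·3.5973 − 161.1 = 196.725.
Rounded: 197.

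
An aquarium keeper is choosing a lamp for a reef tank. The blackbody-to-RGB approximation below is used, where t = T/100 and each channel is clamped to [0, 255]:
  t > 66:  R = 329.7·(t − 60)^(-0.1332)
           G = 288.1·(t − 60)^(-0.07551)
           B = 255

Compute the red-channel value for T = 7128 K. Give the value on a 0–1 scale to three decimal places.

t = 7128/100 = 71.28; the t > 66 branch applies.
R = 329.7·(71.28 − 60)^(-0.1332) = 329.7·11.28^(-0.1332) = 329.7·0.72416 = 238.754.
On a 0–1 scale: 238.754/255 = 0.9363 → 0.936.

0.936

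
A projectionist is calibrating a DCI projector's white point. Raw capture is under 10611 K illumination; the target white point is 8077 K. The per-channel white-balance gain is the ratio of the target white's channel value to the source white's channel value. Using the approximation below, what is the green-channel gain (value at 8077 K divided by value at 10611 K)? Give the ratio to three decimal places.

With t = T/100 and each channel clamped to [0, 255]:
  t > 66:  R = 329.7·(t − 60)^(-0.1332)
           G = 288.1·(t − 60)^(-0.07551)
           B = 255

1.062

At 10611 K (t = 106.11):
  G = 288.1·(106.11 − 60)^(-0.07551) = 288.1·46.11^(-0.07551) = 288.1·0.74880 = 215.730.
At 8077 K (t = 80.77):
  G = 288.1·(80.77 − 60)^(-0.07551) = 288.1·20.77^(-0.07551) = 288.1·0.79528 = 229.120.
Gain = 229.120 / 215.730 = 1.0621 → 1.062.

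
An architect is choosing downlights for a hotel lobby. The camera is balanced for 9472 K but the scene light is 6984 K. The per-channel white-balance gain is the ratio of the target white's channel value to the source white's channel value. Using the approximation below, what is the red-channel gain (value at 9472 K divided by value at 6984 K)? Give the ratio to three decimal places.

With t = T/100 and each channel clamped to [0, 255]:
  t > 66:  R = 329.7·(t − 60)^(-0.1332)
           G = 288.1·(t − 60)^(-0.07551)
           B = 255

0.845

At 6984 K (t = 69.84):
  R = 329.7·(69.84 − 60)^(-0.1332) = 329.7·9.84^(-0.1332) = 329.7·0.73745 = 243.138.
At 9472 K (t = 94.72):
  R = 329.7·(94.72 − 60)^(-0.1332) = 329.7·34.72^(-0.1332) = 329.7·0.62344 = 205.548.
Gain = 205.548 / 243.138 = 0.8454 → 0.845.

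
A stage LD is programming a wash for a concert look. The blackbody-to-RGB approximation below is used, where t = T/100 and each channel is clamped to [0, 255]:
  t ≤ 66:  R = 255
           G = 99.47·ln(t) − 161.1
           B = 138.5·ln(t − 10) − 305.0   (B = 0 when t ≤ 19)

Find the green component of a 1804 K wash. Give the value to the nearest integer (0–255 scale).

127

t = 1804/100 = 18.04; the t ≤ 66 branch applies.
G = 99.47·ln 18.04 − 161.1 = 99.47·2.8926 − 161.1 = 126.626.
Rounded: 127.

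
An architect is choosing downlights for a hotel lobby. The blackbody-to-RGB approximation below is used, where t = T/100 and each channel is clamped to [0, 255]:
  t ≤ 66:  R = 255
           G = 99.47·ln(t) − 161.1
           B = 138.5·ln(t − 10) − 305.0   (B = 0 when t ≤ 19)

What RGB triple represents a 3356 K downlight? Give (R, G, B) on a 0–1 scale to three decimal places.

t = 3356/100 = 33.56; the t ≤ 66 branch applies.
R = 255 by definition for t ≤ 66.
G = 99.47·ln 33.56 − 161.1 = 99.47·3.5133 − 161.1 = 188.371.
B = 138.5·ln(33.56 − 10) − 305.0 = 138.5·ln 23.56 − 305.0 = 138.5·3.1596 − 305.0 = 132.598.
Dividing each by 255: (1.0000, 0.7387, 0.5200) → (1.000, 0.739, 0.520).

(1.000, 0.739, 0.520)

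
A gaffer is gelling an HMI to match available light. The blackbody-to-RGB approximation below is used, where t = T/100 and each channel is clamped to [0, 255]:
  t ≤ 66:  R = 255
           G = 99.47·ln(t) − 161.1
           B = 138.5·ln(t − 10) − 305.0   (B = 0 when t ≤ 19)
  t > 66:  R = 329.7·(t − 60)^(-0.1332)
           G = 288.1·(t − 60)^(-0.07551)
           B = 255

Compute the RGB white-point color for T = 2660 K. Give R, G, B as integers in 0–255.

t = 2660/100 = 26.6; the t ≤ 66 branch applies.
R = 255 by definition for t ≤ 66.
G = 99.47·ln 26.6 − 161.1 = 99.47·3.2809 − 161.1 = 165.252.
B = 138.5·ln(26.6 − 10) − 305.0 = 138.5·ln 16.6 − 305.0 = 138.5·2.8094 − 305.0 = 84.102.
Rounded: (255, 165, 84).

R=255, G=165, B=84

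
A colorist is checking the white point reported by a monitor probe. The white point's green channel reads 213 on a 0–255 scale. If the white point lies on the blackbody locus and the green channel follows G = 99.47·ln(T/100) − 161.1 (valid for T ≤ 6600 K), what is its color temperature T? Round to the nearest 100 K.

4300 K

ln t = (213 + 161.1) / 99.47 = 3.7609.
t = e^3.7609 = 42.989.
T = 100·t = 4299 K → 4300 K to the nearest 100 K.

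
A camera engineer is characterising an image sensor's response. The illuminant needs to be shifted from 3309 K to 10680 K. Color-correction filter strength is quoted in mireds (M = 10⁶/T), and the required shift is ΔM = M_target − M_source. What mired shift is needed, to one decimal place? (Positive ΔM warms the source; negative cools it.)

-208.6 mireds

M_source = 10⁶/3309 = 302.206; M_target = 10⁶/10680 = 93.633.
ΔM = 93.633 − 302.206 = -208.573 → -208.6 mireds, a cooling shift.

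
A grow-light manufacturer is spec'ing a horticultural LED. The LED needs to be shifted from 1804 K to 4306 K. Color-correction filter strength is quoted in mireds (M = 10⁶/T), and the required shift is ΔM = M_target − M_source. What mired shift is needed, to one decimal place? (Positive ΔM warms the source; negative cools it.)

-322.1 mireds

M_source = 10⁶/1804 = 554.324; M_target = 10⁶/4306 = 232.234.
ΔM = 232.234 − 554.324 = -322.090 → -322.1 mireds, a cooling shift.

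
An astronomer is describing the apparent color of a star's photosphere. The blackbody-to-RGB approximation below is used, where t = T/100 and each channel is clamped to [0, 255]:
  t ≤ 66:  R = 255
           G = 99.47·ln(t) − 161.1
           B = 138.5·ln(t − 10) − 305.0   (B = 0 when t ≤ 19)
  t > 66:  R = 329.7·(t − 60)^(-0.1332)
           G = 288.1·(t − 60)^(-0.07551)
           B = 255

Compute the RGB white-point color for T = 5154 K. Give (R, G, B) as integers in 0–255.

t = 5154/100 = 51.54; the t ≤ 66 branch applies.
R = 255 by definition for t ≤ 66.
G = 99.47·ln 51.54 − 161.1 = 99.47·3.9424 − 161.1 = 231.046.
B = 138.5·ln(51.54 − 10) − 305.0 = 138.5·ln 41.54 − 305.0 = 138.5·3.7267 − 305.0 = 211.142.
Rounded: (255, 231, 211).

(255, 231, 211)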